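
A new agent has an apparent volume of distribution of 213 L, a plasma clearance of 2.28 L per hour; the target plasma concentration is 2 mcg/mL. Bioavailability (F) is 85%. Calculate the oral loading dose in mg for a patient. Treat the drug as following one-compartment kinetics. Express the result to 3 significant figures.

501 mg

LD = Vd × C / F = 213.0 × 2.000 / 0.85 = 501.2 mg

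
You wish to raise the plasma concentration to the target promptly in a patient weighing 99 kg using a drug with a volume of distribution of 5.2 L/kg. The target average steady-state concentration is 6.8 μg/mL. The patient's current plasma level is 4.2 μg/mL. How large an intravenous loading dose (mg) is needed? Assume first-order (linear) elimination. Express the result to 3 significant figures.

1340 mg

Vd = 5.2 L/kg × 99 kg = 514.8 L
The loading dose fills Vd to the target concentration.
Concentration deficit ΔC = 6.8 − 4.2 = 2.600 mg/L
LD = Vd × ΔC = 514.8 × 2.600 = 1338 mg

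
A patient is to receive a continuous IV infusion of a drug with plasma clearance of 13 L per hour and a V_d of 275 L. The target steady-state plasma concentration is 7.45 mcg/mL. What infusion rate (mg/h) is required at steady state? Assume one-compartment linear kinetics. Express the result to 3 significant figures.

96.9 mg/h

R₀ = 13.00 × 7.45 = 96.85 mg/h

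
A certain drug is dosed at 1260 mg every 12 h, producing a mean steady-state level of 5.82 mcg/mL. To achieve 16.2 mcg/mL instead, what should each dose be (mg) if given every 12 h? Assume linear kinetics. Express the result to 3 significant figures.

3510 mg

With linear kinetics, Css is proportional to dose rate (D/τ) at fixed clearance.
D₂ = D₁ × (Css,target / Css,current) = 1260 × 16.2/5.82 = 3507 mg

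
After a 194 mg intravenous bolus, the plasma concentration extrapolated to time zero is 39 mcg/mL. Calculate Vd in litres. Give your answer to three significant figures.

Immediately after an IV bolus, C₀ = Dose / Vd, so Vd = Dose / C₀.
Vd = 194 / 39 = 4.974 L

4.97 L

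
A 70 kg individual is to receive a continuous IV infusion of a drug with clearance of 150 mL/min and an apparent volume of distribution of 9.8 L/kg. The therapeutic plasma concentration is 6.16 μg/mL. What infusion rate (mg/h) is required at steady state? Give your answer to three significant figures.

Convert clearance: 150 mL/min × 60 min/h ÷ 1000 mL/L = 9.000 L/h
Infusion rate = CL · Css = 9.000 L/h × 6.16 mg/L = 55.44 mg/h

55.4 mg/h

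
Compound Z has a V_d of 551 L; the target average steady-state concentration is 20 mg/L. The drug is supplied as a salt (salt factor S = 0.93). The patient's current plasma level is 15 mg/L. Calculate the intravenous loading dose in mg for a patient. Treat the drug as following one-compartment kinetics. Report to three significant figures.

2960 mg

Concentration deficit ΔC = 20 − 15 = 5.000 mg/L
LD = Vd × ΔC / S = 551.0 × 5.000 / 0.93 = 2962 mg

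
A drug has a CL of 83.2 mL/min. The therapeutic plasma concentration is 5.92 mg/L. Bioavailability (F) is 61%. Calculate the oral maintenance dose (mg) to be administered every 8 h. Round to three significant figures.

CL = 83.2 mL/min × 60/1000 = 4.992 L/h
At steady state, dose per interval replaces the amount cleared in that interval: F·D/τ = CL·Css.
D = CL × Css × τ / F = 4.992 × 5.92 × 8 / 0.61 = 387.6 mg

388 mg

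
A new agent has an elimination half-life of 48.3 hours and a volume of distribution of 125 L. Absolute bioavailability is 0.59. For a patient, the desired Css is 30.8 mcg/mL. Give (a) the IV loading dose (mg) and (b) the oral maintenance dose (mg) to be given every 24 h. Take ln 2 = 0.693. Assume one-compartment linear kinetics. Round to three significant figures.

LD = Vd × C = 125.0 × 30.8 = 3850 mg
CL = 0.693 × Vd / t½ = 0.693 × 125.0 / 48.3 = 1.793 L/h
D = CL × Css × τ / F = 1.793 × 30.8 × 24 / 0.59 = 2246 mg

(a) 3850 mg; (b) 2250 mg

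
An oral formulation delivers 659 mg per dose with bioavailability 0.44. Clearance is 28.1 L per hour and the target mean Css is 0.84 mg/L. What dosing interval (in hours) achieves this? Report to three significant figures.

F·D/τ = CL·Css → τ = F·D / (CL·Css).
τ = 0.44 × 659 / (28.1 × 0.84) = 12.28 h

12.3 h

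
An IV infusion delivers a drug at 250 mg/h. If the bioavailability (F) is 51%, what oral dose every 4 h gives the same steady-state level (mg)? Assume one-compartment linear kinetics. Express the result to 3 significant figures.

To maintain the same Css, the systemic dosing rate must be unchanged: F·D/τ = infusion rate.
D = rate × τ / F = 250 × 4 / 0.51 = 1961 mg

1960 mg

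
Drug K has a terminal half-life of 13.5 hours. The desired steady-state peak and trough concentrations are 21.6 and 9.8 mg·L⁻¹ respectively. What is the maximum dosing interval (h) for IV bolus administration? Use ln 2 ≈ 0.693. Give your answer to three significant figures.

k = 0.693 / t½ = 0.693 / 13.5 = 0.05133 h⁻¹
Between IV bolus doses, concentration decays as C = C₀·e^(−kτ), so C_peak/C_trough = e^(kτ).
τ_max = ln(C_peak/C_trough) / k = ln(21.6/9.8) / 0.05133 = 0.7903 / 0.05133 = 15.40 h

15.4 h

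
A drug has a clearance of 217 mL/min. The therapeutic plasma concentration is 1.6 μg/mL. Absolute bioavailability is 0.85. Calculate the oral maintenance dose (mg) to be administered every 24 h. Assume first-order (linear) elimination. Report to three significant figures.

Convert clearance: 217 mL/min × 60 min/h ÷ 1000 mL/L = 13.02 L/h
D = CL × Css × τ / F = 13.02 × 1.6 × 24 / 0.85 = 588.2 mg

588 mg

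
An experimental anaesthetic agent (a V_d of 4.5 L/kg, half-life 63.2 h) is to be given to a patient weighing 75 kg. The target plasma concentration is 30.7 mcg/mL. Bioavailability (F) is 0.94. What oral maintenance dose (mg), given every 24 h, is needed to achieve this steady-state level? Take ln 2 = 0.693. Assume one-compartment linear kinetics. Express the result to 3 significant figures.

2900 mg

Vd(total) = 75 kg × 4.5 L/kg = 337.5 L
CL = ln 2 · Vd / t½ = 0.693 × 337.5 / 63.2 = 3.701 L/h
D = CL × Css × τ / F = 3.701 × 30.7 × 24 / 0.94 = 2901 mg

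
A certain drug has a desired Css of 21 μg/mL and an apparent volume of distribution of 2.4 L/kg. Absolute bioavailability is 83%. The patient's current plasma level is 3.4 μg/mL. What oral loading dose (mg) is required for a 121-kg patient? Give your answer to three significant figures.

Vd = 2.4 L/kg × 121 kg = 290.4 L
Concentration deficit ΔC = 21 − 3.4 = 17.60 mg/L
LD = Vd × ΔC / F = 290.4 × 17.60 / 0.83 = 6158 mg

6160 mg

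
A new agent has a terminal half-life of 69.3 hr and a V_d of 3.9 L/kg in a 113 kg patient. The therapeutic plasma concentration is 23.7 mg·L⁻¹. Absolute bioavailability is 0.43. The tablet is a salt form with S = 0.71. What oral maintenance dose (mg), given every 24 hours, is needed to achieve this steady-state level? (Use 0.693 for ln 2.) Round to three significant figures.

8210 mg

Vd(total) = 113 kg × 3.9 L/kg = 440.7 L
CL = 0.693 × Vd / t½ = 0.693 × 440.7 / 69.3 = 4.407 L/h
D = CL × Css × τ / F / S = 4.407 × 23.7 × 24 / 0.43 / 0.71 = 8211 mg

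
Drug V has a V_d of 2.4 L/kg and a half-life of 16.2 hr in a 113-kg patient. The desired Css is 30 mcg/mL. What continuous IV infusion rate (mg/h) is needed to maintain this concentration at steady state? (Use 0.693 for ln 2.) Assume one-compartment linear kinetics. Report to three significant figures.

Vd = 2.4 L/kg × 113 kg = 271.2 L
CL = 0.693 × Vd / t½ = 0.693 × 271.2 / 16.2 = 11.60 L/h
Infusion rate = CL × Css = 11.60 × 30 = 348.0 mg/h

348 mg/h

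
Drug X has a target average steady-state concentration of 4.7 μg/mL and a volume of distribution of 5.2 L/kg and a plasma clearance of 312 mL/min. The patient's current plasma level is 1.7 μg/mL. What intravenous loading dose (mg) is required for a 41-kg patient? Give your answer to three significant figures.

640 mg

Vd = 5.2 L/kg × 41 kg = 213.2 L
Concentration deficit ΔC = 4.7 − 1.7 = 3.000 mg/L
LD = Vd × ΔC = 213.2 × 3.000 = 639.6 mg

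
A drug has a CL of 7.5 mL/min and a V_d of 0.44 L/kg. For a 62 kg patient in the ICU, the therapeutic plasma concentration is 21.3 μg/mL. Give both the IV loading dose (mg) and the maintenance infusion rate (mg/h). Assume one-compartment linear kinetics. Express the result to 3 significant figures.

Total Vd = 0.44 × 62 = 27.28 L
Loading: fill Vd to C_target → 27.28 L × 21.3 mg/L = 581.1 mg
CL = 7.5 mL/min = 7.5 × 0.06 = 0.4500 L/h
Infusion rate = 0.4500 L/h × 21.3 mg/L = 9.585 mg/h

(a) 581 mg; (b) 9.59 mg/h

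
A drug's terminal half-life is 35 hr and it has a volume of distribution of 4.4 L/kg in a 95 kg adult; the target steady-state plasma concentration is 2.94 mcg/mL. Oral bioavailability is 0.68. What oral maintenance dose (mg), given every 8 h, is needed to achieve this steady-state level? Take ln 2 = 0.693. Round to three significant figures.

286 mg

Vd(total) = 95 kg × 4.4 L/kg = 418.0 L
CL = 0.693 × Vd / t½ = 0.693 × 418.0 / 35 = 8.276 L/h
D = CL × Css × τ / F = 8.276 × 2.94 × 8 / 0.68 = 286.3 mg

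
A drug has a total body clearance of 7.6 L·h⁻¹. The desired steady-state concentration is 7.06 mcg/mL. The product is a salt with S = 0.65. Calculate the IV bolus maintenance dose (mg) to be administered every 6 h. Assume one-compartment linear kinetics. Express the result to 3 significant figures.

D = CL × Css × τ / S = 7.600 × 7.06 × 6 / 0.65 = 495.3 mg

495 mg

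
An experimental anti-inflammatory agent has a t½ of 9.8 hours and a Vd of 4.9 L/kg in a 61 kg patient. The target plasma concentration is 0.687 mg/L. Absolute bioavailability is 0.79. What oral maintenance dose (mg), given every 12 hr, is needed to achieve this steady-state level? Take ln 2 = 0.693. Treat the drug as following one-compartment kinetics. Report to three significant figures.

221 mg

Total Vd = 4.9 × 61 = 298.9 L
k = 0.693/9.8 = 0.07071 h⁻¹, so CL = k·Vd = 0.07071 × 298.9 = 21.14 L/h
D = CL × Css × τ / F = 21.14 × 0.687 × 12 / 0.79 = 220.6 mg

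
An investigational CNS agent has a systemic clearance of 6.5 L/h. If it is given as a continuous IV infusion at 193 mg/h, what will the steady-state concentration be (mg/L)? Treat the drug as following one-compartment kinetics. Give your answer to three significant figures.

Css = rate / CL = 193 / 6.500 = 29.69 mg/L

29.7 mg/L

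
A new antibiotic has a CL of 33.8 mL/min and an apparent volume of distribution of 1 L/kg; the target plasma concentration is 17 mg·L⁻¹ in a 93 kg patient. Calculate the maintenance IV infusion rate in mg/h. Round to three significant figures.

CL = 33.8 mL/min × 60/1000 = 2.028 L/h
Maintenance depends on clearance, not Vd — rate in must match rate out.
Rate = CL × Css = 2.028 × 17 = 34.48 mg/h

34.5 mg/h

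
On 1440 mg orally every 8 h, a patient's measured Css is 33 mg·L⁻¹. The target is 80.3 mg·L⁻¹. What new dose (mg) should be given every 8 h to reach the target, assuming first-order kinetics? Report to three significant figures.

For first-order elimination, Css ∝ F·D/(CL·τ); F and CL are unchanged, so Css ∝ D/τ.
D₂ = D₁ × (Css,target / Css,current) = 1440 × 80.3/33 = 3504 mg

3500 mg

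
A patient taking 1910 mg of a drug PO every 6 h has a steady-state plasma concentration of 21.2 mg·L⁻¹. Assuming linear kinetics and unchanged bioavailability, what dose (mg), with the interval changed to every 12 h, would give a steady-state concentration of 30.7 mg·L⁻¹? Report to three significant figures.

5530 mg

For first-order elimination, Css ∝ F·D/(CL·τ); F and CL are unchanged, so Css ∝ D/τ.
D₂ = D₁ × (Css,target / Css,current) × (τ₂/τ₁) = 1910 × (30.7/21.2) × (12/6) = 5532 mg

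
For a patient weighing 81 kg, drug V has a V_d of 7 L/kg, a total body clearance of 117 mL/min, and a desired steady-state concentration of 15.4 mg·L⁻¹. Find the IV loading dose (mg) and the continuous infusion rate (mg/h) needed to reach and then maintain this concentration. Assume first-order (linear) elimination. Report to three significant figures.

(a) 8730 mg; (b) 108 mg/h

Vd = 7 L/kg × 81 kg = 567.0 L
LD = Vd · C_target = 567.0 × 15.4 = 8732 mg
Convert clearance: 117 mL/min × 60 min/h ÷ 1000 mL/L = 7.020 L/h
Infusion rate = 7.020 L/h × 15.4 mg/L = 108.1 mg/h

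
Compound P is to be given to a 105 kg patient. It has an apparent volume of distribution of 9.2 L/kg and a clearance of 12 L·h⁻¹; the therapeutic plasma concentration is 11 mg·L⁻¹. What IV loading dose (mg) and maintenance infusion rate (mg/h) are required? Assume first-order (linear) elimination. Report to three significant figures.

Total Vd = 9.2 × 105 = 966.0 L
Loading: fill Vd to C_target → 966.0 L × 11 mg/L = 10630 mg
Infusion rate = 12.00 L/h × 11 mg/L = 132.0 mg/h

(a) 10600 mg; (b) 132 mg/h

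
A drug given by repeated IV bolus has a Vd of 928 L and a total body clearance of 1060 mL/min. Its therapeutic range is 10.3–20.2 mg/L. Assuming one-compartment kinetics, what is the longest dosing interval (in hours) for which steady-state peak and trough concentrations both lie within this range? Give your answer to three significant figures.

CL = 1060 mL/min × 60/1000 = 63.60 L/h
k = CL / Vd = 63.60 / 928.0 = 0.06853 h⁻¹
Between IV bolus doses, concentration decays as C = C₀·e^(−kτ), so C_peak/C_trough = e^(kτ).
τ_max = ln(C_peak/C_trough) / k = ln(20.2/10.3) / 0.06853 = 0.6735 / 0.06853 = 9.828 h

9.83 h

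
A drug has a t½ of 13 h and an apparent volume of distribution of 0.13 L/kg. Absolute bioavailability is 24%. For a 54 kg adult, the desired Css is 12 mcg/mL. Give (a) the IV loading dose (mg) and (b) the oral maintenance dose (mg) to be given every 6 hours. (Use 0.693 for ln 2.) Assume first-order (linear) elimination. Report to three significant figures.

Vd = 0.13 L/kg × 54 kg = 7.020 L
LD = Vd × C = 7.020 × 12 = 84.24 mg
CL = 0.693 × Vd / t½ = 0.693 × 7.020 / 13 = 0.3742 L/h
D = CL × Css × τ / F = 0.3742 × 12 × 6 / 0.24 = 112.3 mg

(a) 84.2 mg; (b) 112 mg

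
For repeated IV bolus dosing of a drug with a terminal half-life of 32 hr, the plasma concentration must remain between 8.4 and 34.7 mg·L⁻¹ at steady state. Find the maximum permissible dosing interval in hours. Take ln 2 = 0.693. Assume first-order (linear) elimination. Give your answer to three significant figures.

65.5 h

k = 0.693 / t½ = 0.693 / 32 = 0.02166 h⁻¹
Between IV bolus doses, concentration decays as C = C₀·e^(−kτ), so C_peak/C_trough = e^(kτ).
τ_max = ln(C_peak/C_trough) / k = ln(34.7/8.4) / 0.02166 = 1.419 / 0.02166 = 65.51 h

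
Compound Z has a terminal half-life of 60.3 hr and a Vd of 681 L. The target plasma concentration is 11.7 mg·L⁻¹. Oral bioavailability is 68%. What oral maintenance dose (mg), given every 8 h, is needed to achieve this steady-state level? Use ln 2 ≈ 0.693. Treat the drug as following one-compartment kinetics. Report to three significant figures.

1080 mg

CL = 0.693 × Vd / t½ = 0.693 × 681.0 / 60.3 = 7.826 L/h
D = CL × Css × τ / F = 7.826 × 11.7 × 8 / 0.68 = 1077 mg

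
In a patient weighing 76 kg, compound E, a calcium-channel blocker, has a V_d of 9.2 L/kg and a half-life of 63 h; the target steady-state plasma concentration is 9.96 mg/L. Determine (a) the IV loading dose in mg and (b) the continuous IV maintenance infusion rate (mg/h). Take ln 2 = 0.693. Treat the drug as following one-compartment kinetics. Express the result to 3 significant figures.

Vd(total) = 76 kg × 9.2 L/kg = 699.2 L
LD = Vd × C = 699.2 × 9.96 = 6964 mg
CL = 0.693 × Vd / t½ = 0.693 × 699.2 / 63 = 7.691 L/h
Infusion rate = CL × Css = 7.691 × 9.96 = 76.60 mg/h

(a) 6960 mg; (b) 76.6 mg/h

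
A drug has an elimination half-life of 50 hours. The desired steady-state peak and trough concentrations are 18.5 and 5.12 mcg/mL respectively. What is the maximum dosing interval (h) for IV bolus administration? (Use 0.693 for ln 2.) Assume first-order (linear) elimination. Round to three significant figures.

k = 0.693 / t½ = 0.693 / 50 = 0.01386 h⁻¹
Between IV bolus doses, concentration decays as C = C₀·e^(−kτ), so C_peak/C_trough = e^(kτ).
τ_max = ln(C_peak/C_trough) / k = ln(18.5/5.12) / 0.01386 = 1.285 / 0.01386 = 92.71 h

92.7 h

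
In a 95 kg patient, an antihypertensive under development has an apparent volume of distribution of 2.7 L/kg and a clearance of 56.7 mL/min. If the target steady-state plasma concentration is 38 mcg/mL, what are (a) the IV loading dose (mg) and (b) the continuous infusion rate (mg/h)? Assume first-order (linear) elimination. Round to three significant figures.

Total Vd = 2.7 × 95 = 256.5 L
Loading dose = Vd × C = 256.5 × 38 = 9747 mg
CL = 56.7 mL/min = 56.7 × 0.06 = 3.402 L/h
Infusion rate = 3.402 L/h × 38 mg/L = 129.3 mg/h

(a) 9750 mg; (b) 129 mg/h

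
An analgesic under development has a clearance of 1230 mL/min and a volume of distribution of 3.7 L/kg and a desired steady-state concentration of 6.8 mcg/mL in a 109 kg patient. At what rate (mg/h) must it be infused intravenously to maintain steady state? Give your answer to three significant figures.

502 mg/h

CL = 1230 mL/min × 60/1000 = 73.80 L/h
At steady state, infusion rate equals elimination rate: rate in = CL × Css.
R₀ = 73.80 × 6.8 = 501.8 mg/h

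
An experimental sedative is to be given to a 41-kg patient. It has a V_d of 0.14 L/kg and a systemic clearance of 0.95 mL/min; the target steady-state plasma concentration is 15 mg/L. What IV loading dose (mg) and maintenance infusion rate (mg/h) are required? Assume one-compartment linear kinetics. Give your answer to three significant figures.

Total Vd = 0.14 × 41 = 5.740 L
LD = Vd · C_target = 5.740 × 15 = 86.10 mg
CL = 0.95 mL/min × 60/1000 = 0.05700 L/h
Maintenance: replace elimination → rate = CL × Css = 0.05700 × 15 = 0.8550 mg/h

(a) 86.1 mg; (b) 0.855 mg/h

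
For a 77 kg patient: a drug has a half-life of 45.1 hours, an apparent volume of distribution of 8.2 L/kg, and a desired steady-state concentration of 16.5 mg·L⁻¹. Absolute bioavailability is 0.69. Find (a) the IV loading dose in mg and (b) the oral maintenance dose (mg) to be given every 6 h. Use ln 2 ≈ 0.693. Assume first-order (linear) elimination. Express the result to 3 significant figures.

Vd(total) = 77 kg × 8.2 L/kg = 631.4 L
LD = Vd × C = 631.4 × 16.5 = 10420 mg
CL = 0.693 × Vd / t½ = 0.693 × 631.4 / 45.1 = 9.702 L/h
D = CL × Css × τ / F = 9.702 × 16.5 × 6 / 0.69 = 1392 mg

(a) 10400 mg; (b) 1390 mg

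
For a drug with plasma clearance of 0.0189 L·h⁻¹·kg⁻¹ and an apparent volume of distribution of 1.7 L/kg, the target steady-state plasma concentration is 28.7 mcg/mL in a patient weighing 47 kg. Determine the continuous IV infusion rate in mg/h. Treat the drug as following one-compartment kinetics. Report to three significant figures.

CL = 0.0189 L·h⁻¹·kg⁻¹ × 47 kg = 0.8883 L/h
Rate = CL × Css = 0.8883 × 28.7 = 25.49 mg/h

25.5 mg/h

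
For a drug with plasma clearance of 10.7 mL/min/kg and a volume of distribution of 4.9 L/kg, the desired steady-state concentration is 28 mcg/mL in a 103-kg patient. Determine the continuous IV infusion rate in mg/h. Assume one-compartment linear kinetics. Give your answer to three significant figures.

1850 mg/h

CL = 10.7 mL/min/kg × 103 kg = 1102 mL/min = 1102 × 60/1000 = 66.12 L/h
R₀ = 66.12 × 28 = 1851 mg/h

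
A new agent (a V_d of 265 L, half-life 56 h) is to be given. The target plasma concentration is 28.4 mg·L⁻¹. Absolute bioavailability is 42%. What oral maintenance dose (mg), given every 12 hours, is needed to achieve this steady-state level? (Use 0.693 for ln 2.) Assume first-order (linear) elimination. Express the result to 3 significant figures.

2660 mg

CL = ln 2 · Vd / t½ = 0.693 × 265.0 / 56 = 3.279 L/h
D = CL × Css × τ / F = 3.279 × 28.4 × 12 / 0.42 = 2661 mg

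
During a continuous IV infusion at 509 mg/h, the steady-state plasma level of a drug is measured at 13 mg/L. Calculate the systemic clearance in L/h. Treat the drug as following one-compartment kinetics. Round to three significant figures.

39.2 L/h

At steady state, infusion rate = CL × Css, so CL = rate / Css.
CL = 509 / 13 = 39.15 L/h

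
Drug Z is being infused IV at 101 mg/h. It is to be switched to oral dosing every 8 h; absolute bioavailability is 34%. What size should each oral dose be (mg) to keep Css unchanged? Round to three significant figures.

To maintain the same Css, the systemic dosing rate must be unchanged: F·D/τ = infusion rate.
D = rate × τ / F = 101 × 8 / 0.34 = 2376 mg

2380 mg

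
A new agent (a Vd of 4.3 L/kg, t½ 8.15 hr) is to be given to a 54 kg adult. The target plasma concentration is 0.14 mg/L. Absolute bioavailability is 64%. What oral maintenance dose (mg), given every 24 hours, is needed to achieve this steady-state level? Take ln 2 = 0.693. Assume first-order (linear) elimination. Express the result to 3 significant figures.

104 mg

Total Vd = 4.3 × 54 = 232.2 L
CL = ln 2 · Vd / t½ = 0.693 × 232.2 / 8.15 = 19.74 L/h
D = CL × Css × τ / F = 19.74 × 0.14 × 24 / 0.64 = 103.6 mg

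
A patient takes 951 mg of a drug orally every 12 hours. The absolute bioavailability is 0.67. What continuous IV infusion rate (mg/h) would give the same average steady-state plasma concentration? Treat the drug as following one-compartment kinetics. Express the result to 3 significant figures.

53.1 mg/h

Equivalent systemic input: infusion rate = F·D/τ.
Rate = 0.67 × 951 / 12 = 53.10 mg/h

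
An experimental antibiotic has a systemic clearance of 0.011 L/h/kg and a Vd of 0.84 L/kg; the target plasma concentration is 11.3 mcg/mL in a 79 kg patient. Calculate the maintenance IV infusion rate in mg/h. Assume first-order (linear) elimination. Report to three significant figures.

9.82 mg/h

CL = 0.011 L/h/kg × 79 kg = 0.8690 L/h
Vd does not affect the maintenance rate; only clearance governs steady-state input.
R₀ = 0.8690 × 11.3 = 9.820 mg/h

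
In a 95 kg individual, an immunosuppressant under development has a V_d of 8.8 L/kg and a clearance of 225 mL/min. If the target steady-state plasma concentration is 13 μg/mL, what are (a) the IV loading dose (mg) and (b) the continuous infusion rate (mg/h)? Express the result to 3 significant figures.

(a) 10900 mg; (b) 176 mg/h

Total Vd = 8.8 × 95 = 836.0 L
Loading dose = Vd × C = 836.0 × 13 = 10870 mg
Convert clearance: 225 mL/min × 60 min/h ÷ 1000 mL/L = 13.50 L/h
Maintenance infusion rate = CL × Css = 13.50 × 13 = 175.5 mg/h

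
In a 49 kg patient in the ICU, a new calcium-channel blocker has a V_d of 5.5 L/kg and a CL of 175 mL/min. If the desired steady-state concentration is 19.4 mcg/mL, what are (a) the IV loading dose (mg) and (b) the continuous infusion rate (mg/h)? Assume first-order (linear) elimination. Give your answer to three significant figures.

Vd = 5.5 L/kg × 49 kg = 269.5 L
LD = Vd · C_target = 269.5 × 19.4 = 5228 mg
CL = 175 mL/min = 175 × 0.06 = 10.50 L/h
Maintenance: replace elimination → rate = CL × Css = 10.50 × 19.4 = 203.7 mg/h

(a) 5230 mg; (b) 204 mg/h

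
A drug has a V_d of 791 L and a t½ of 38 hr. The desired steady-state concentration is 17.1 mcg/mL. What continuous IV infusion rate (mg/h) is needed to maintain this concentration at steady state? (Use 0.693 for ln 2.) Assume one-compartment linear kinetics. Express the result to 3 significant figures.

247 mg/h

CL = ln 2 · Vd / t½ = 0.693 × 791.0 / 38 = 14.43 L/h
Infusion rate = CL × Css = 14.43 × 17.1 = 246.8 mg/h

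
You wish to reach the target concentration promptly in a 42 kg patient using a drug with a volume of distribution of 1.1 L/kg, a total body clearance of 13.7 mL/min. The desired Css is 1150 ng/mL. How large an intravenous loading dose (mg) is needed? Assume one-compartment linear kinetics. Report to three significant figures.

Vd = 1.1 L/kg × 42 kg = 46.20 L
C = 1150 ng/mL = 1.150 mg/L
LD = Vd × C = 46.20 × 1.150 = 53.13 mg

53.1 mg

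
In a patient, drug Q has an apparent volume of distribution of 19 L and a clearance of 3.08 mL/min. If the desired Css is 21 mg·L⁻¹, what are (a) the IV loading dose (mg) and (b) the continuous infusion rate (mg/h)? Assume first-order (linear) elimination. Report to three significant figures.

(a) 399 mg; (b) 3.88 mg/h

LD = Vd · C_target = 19.00 × 21 = 399.0 mg
Convert clearance: 3.08 mL/min × 60 min/h ÷ 1000 mL/L = 0.1848 L/h
Maintenance: replace elimination → rate = CL × Css = 0.1848 × 21 = 3.881 mg/h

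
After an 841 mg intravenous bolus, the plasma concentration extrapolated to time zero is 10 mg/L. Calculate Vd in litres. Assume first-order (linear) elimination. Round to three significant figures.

Immediately after an IV bolus, C₀ = Dose / Vd, so Vd = Dose / C₀.
Vd = 841 / 10 = 84.10 L

84.1 L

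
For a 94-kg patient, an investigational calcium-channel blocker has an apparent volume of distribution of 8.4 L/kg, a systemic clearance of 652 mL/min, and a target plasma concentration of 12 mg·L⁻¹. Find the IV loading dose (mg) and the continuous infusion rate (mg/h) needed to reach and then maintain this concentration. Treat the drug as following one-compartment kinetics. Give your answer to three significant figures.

(a) 9480 mg; (b) 469 mg/h

Vd = 8.4 L/kg × 94 kg = 789.6 L
Loading: fill Vd to C_target → 789.6 L × 12 mg/L = 9475 mg
Convert clearance: 652 mL/min × 60 min/h ÷ 1000 mL/L = 39.12 L/h
Maintenance: replace elimination → rate = CL × Css = 39.12 × 12 = 469.4 mg/h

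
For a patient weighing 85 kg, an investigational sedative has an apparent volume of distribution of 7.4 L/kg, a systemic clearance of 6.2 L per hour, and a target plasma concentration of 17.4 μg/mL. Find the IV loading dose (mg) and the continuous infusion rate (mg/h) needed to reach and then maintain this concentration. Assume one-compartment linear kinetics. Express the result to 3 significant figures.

Total Vd = 7.4 × 85 = 629.0 L
LD = Vd · C_target = 629.0 × 17.4 = 10940 mg
Infusion rate = 6.200 L/h × 17.4 mg/L = 107.9 mg/h

(a) 10900 mg; (b) 108 mg/h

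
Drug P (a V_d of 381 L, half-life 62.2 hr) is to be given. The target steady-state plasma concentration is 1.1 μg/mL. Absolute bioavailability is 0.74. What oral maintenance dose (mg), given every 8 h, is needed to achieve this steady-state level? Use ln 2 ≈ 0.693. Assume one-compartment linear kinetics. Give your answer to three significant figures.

50.5 mg

k = 0.693/62.2 = 0.01114 h⁻¹, so CL = k·Vd = 0.01114 × 381.0 = 4.244 L/h
D = CL × Css × τ / F = 4.244 × 1.1 × 8 / 0.74 = 50.47 mg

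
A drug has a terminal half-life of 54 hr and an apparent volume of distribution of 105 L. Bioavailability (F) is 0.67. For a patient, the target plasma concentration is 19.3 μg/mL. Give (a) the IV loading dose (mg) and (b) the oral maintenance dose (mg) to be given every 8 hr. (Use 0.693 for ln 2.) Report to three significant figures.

LD = Vd × C = 105.0 × 19.3 = 2027 mg
CL = 0.693 × Vd / t½ = 0.693 × 105.0 / 54 = 1.348 L/h
D = CL × Css × τ / F = 1.348 × 19.3 × 8 / 0.67 = 310.6 mg

(a) 2030 mg; (b) 311 mg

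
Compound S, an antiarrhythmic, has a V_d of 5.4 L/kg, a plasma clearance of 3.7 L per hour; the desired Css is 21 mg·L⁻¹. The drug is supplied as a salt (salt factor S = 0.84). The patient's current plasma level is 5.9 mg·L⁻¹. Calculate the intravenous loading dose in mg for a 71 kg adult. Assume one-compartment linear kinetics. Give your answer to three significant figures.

Vd = 5.4 L/kg × 71 kg = 383.4 L
Concentration deficit ΔC = 21 − 5.9 = 15.10 mg/L
LD = Vd × ΔC / S = 383.4 × 15.10 / 0.84 = 6892 mg

6890 mg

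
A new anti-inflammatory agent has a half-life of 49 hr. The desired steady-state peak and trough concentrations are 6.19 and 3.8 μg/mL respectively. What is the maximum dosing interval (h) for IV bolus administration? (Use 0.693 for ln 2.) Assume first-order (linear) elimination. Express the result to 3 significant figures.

k = 0.693 / t½ = 0.693 / 49 = 0.01414 h⁻¹
Between IV bolus doses, concentration decays as C = C₀·e^(−kτ), so C_peak/C_trough = e^(kτ).
τ_max = ln(C_peak/C_trough) / k = ln(6.19/3.8) / 0.01414 = 0.4879 / 0.01414 = 34.50 h

34.5 h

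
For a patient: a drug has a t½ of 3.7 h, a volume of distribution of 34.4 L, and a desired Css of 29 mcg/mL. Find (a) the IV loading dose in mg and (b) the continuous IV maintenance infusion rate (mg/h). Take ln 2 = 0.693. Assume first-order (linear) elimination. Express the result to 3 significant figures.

LD = Vd × C = 34.40 × 29 = 997.6 mg
CL = 0.693 × Vd / t½ = 0.693 × 34.40 / 3.7 = 6.443 L/h
Infusion rate = CL × Css = 6.443 × 29 = 186.8 mg/h

(a) 998 mg; (b) 187 mg/h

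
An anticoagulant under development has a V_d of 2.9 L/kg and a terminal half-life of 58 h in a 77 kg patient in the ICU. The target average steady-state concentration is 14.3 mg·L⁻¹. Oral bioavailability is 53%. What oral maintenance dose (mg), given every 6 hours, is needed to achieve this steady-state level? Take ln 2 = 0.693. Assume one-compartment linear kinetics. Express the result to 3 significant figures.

Vd(total) = 77 kg × 2.9 L/kg = 223.3 L
CL = ln 2 · Vd / t½ = 0.693 × 223.3 / 58 = 2.668 L/h
D = CL × Css × τ / F = 2.668 × 14.3 × 6 / 0.53 = 431.9 mg

432 mg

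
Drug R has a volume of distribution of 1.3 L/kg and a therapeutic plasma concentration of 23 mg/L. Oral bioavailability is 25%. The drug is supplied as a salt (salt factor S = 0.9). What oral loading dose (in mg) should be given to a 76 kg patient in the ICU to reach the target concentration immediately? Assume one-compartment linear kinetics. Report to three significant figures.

10100 mg

Vd = 1.3 L/kg × 76 kg = 98.80 L
LD = Vd × C / F / S = 98.80 × 23.00 / 0.25 / 0.9 = 10100 mg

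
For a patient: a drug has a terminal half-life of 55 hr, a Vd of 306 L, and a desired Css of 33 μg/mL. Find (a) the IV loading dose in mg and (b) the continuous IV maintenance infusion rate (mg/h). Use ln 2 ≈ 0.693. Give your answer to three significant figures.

(a) 10100 mg; (b) 127 mg/h

LD = Vd × C = 306.0 × 33 = 10100 mg
CL = 0.693 × Vd / t½ = 0.693 × 306.0 / 55 = 3.856 L/h
Infusion rate = CL × Css = 3.856 × 33 = 127.2 mg/h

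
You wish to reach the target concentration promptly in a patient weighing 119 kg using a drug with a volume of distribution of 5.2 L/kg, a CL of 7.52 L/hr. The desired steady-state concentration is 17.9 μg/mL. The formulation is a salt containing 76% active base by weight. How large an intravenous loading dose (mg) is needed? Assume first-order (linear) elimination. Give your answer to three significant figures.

14600 mg

Vd = 5.2 L/kg × 119 kg = 618.8 L
LD is governed by Vd — clearance does not enter the loading-dose calculation.
LD = Vd × C / S = 618.8 × 17.90 / 0.76 = 14570 mg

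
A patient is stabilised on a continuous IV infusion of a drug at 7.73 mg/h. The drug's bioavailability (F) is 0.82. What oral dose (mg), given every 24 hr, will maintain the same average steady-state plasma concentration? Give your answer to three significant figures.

226 mg

To maintain the same Css, the systemic dosing rate must be unchanged: F·D/τ = infusion rate.
D = rate × τ / F = 7.73 × 24 / 0.82 = 226.2 mg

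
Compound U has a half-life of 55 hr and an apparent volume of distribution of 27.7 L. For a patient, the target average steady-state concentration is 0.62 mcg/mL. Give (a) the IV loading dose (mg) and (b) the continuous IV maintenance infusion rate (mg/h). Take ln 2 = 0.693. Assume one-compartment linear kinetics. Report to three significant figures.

(a) 17.2 mg; (b) 0.216 mg/h

LD = Vd × C = 27.70 × 0.62 = 17.17 mg
CL = 0.693 × Vd / t½ = 0.693 × 27.70 / 55 = 0.3490 L/h
Infusion rate = CL × Css = 0.3490 × 0.62 = 0.2164 mg/h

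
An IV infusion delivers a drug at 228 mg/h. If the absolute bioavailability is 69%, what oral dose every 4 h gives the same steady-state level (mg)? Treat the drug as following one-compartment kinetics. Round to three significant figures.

To maintain the same Css, the systemic dosing rate must be unchanged: F·D/τ = infusion rate.
D = rate × τ / F = 228 × 4 / 0.69 = 1322 mg

1320 mg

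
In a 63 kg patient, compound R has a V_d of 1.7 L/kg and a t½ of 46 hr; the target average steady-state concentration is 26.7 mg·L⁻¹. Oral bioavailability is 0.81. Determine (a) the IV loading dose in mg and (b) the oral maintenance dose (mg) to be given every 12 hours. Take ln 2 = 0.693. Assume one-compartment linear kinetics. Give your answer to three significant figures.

Vd = 1.7 L/kg × 63 kg = 107.1 L
LD = Vd × C = 107.1 × 26.7 = 2860 mg
CL = 0.693 × Vd / t½ = 0.693 × 107.1 / 46 = 1.613 L/h
D = CL × Css × τ / F = 1.613 × 26.7 × 12 / 0.81 = 638.0 mg

(a) 2860 mg; (b) 638 mg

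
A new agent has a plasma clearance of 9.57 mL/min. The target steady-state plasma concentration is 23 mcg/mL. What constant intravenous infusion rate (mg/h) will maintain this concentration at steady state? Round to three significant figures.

CL = 9.57 mL/min × 60/1000 = 0.5742 L/h
R₀ = 0.5742 × 23 = 13.21 mg/h

13.2 mg/h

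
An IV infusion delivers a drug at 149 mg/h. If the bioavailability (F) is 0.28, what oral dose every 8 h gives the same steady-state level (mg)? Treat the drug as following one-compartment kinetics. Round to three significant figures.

To maintain the same Css, the systemic dosing rate must be unchanged: F·D/τ = infusion rate.
D = rate × τ / F = 149 × 8 / 0.28 = 4257 mg

4260 mg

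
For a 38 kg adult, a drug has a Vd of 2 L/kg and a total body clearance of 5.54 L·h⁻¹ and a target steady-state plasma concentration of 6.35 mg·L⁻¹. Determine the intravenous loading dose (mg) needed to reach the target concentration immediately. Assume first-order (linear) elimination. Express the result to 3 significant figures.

Vd(total) = 38 kg × 2 L/kg = 76.00 L
The loading dose fills Vd to the target concentration.
LD = Vd × C = 76.00 × 6.350 = 482.6 mg

483 mg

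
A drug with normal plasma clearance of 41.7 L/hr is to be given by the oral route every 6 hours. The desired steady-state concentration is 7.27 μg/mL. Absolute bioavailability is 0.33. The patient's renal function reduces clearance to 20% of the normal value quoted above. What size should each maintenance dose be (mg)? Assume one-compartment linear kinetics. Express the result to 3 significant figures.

Patient clearance = 0.2 × 41.70 = 8.340 L/h
D = CL × Css × τ / F = 8.340 × 7.27 × 6 / 0.33 = 1102 mg

1100 mg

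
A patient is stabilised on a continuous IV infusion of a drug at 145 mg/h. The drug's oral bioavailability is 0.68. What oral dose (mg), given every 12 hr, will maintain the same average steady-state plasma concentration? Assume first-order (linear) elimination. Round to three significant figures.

To maintain the same Css, the systemic dosing rate must be unchanged: F·D/τ = infusion rate.
D = rate × τ / F = 145 × 12 / 0.68 = 2559 mg

2560 mg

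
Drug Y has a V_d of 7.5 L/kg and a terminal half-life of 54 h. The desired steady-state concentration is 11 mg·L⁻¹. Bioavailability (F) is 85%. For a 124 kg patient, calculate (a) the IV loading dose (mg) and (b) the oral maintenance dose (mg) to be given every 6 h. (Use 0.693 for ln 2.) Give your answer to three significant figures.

Vd = 7.5 L/kg × 124 kg = 930.0 L
LD = Vd × C = 930.0 × 11 = 10230 mg
CL = 0.693 × Vd / t½ = 0.693 × 930.0 / 54 = 11.94 L/h
D = CL × Css × τ / F = 11.94 × 11 × 6 / 0.85 = 927.1 mg

(a) 10200 mg; (b) 927 mg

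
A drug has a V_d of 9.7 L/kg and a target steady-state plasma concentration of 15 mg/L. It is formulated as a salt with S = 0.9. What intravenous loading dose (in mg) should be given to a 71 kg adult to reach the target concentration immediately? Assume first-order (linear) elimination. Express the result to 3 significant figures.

Vd(total) = 71 kg × 9.7 L/kg = 688.7 L
The loading dose fills Vd to the target concentration.
LD = Vd × C / S = 688.7 × 15.00 / 0.9 = 11480 mg

11500 mg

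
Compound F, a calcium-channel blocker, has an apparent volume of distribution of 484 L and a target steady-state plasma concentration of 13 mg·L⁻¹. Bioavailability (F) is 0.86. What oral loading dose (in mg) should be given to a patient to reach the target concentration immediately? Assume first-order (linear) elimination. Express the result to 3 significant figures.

7320 mg

The loading dose fills Vd to the target concentration.
LD = Vd × C / F = 484.0 × 13.00 / 0.86 = 7316 mg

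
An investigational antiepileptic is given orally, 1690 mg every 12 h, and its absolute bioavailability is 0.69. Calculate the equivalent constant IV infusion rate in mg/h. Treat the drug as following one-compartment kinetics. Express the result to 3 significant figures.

97.2 mg/h

Equivalent systemic input: infusion rate = F·D/τ.
Rate = 0.69 × 1690 / 12 = 97.18 mg/h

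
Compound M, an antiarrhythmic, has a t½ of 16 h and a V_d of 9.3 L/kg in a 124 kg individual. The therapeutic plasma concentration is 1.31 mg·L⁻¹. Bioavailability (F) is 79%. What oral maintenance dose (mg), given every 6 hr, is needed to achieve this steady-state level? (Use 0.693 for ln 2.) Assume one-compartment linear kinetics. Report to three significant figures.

Total Vd = 9.3 × 124 = 1153 L
CL = ln 2 · Vd / t½ = 0.693 × 1153 / 16 = 49.94 L/h
D = CL × Css × τ / F = 49.94 × 1.31 × 6 / 0.79 = 496.9 mg

497 mg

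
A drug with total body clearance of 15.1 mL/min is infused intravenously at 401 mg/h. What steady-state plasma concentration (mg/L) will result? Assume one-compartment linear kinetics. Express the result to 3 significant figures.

CL = 15.1 mL/min × 60/1000 = 0.9060 L/h
Css = rate / CL = 401 / 0.9060 = 442.6 mg/L

443 mg/L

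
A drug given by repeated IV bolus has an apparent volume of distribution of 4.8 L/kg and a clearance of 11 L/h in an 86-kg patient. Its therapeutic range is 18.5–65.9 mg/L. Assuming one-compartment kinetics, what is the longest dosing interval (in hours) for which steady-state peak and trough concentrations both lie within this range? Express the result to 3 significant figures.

47.7 h

Vd(total) = 86 kg × 4.8 L/kg = 412.8 L
k = CL / Vd = 11.00 / 412.8 = 0.02665 h⁻¹
Between IV bolus doses, concentration decays as C = C₀·e^(−kτ), so C_peak/C_trough = e^(kτ).
τ_max = ln(C_peak/C_trough) / k = ln(65.9/18.5) / 0.02665 = 1.270 / 0.02665 = 47.65 h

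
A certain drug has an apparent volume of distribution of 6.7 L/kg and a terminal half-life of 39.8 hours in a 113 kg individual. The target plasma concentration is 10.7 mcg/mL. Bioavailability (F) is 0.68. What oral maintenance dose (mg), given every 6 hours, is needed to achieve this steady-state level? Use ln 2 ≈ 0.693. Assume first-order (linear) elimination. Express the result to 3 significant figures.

Total Vd = 6.7 × 113 = 757.1 L
k = 0.693/39.8 = 0.01741 h⁻¹, so CL = k·Vd = 0.01741 × 757.1 = 13.18 L/h
D = CL × Css × τ / F = 13.18 × 10.7 × 6 / 0.68 = 1244 mg

1240 mg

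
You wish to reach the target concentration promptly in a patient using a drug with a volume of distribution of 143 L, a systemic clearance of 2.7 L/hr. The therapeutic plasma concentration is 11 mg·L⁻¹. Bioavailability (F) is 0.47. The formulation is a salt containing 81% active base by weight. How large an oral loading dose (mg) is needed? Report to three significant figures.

4130 mg

Loading dose depends on Vd (not clearance): it fills the distribution volume.
LD = Vd × C / F / S = 143.0 × 11.00 / 0.47 / 0.81 = 4132 mg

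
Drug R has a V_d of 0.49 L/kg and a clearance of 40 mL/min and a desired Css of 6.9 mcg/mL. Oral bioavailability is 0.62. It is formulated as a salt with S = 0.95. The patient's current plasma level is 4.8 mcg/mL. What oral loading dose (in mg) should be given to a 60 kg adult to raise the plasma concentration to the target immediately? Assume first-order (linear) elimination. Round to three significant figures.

105 mg

Vd(total) = 60 kg × 0.49 L/kg = 29.40 L
Concentration deficit ΔC = 6.9 − 4.8 = 2.100 mg/L
LD = Vd × ΔC / F / S = 29.40 × 2.100 / 0.62 / 0.95 = 104.8 mg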